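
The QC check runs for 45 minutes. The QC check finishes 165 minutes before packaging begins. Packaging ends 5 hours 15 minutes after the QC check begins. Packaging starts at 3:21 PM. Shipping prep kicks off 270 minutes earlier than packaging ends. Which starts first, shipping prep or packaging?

The QC check ends at 3:21 PM − 165 min = 12:36 PM.
The QC check starts at 12:36 PM − 45 min = 11:51 AM.
Packaging ends at 11:51 AM + 315 min = 5:06 PM.
Shipping prep starts at 5:06 PM − 270 min = 12:36 PM.
Shipping prep starts at 12:36 PM and packaging starts at 3:21 PM, so shipping prep is first.

shipping prep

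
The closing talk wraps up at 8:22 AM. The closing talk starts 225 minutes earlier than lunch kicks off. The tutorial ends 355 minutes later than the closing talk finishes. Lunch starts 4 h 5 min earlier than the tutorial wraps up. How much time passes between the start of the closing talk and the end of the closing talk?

1 hour 55 minutes

The tutorial ends at 8:22 AM + 355 min = 2:17 PM.
Lunch starts at 2:17 PM − 245 min = 10:12 AM.
The closing talk starts at 10:12 AM − 225 min = 6:27 AM.
From 6:27 AM to 8:22 AM is 1 hour 55 minutes.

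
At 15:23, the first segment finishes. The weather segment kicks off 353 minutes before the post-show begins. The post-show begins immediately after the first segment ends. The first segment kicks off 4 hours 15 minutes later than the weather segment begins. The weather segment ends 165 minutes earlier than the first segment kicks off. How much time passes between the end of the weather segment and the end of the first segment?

The post-show starts at 15:23.
The weather segment starts at 15:23 − 353 min = 09:30.
The first segment starts at 09:30 + 255 min = 13:45.
The weather segment ends at 13:45 − 165 min = 11:00.
From 11:00 to 15:23 is 263 minutes.

263 minutes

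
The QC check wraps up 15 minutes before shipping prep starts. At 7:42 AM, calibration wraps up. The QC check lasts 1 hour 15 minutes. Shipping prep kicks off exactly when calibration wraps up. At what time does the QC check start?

Shipping prep starts at 7:42 AM.
The QC check ends at 7:42 AM − 15 min = 7:27 AM.
The QC check starts at 7:27 AM − 75 min = 6:12 AM.

6:12 AM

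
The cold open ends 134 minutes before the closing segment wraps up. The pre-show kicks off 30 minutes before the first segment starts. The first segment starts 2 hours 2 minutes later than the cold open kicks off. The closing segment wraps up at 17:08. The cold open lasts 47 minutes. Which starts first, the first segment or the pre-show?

The cold open ends at 17:08 − 134 min = 14:54.
The cold open starts at 14:54 − 47 min = 14:07.
The first segment starts at 14:07 + 122 min = 16:09.
The pre-show starts at 16:09 − 30 min = 15:39.
The first segment starts at 16:09 and the pre-show starts at 15:39, so the pre-show is first.

the pre-show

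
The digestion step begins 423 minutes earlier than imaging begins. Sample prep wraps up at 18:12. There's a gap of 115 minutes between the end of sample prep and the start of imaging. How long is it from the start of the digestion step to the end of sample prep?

Imaging starts at 18:12 + 115 min = 20:07.
The digestion step starts at 20:07 − 423 min = 13:04.
From 13:04 to 18:12 is 5 hours 8 minutes.

5 hours 8 minutes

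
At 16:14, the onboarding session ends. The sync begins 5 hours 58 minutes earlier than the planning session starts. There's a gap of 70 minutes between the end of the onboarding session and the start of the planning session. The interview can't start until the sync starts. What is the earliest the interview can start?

The planning session starts at 16:14 + 70 min = 17:24.
The sync starts at 17:24 − 358 min = 11:26.
The interview is bounded by the sync, so the earliest it can start is 11:26.

11:26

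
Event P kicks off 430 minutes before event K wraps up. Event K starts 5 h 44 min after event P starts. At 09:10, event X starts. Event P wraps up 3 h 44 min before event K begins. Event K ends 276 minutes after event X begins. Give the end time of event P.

08:36

Event K ends at 09:10 + 276 min = 13:46.
Event P starts at 13:46 − 430 min = 06:36.
Event K starts at 06:36 + 344 min = 12:20.
Event P ends at 12:20 − 224 min = 08:36.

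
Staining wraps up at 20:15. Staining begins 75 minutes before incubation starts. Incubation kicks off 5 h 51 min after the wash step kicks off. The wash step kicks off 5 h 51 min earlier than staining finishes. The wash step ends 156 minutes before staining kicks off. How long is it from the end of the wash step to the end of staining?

231 minutes

The wash step starts at 20:15 − 351 min = 14:24.
Incubation starts at 14:24 + 351 min = 20:15.
Staining starts at 20:15 − 75 min = 19:00.
The wash step ends at 19:00 − 156 min = 16:24.
From 16:24 to 20:15 is 231 minutes.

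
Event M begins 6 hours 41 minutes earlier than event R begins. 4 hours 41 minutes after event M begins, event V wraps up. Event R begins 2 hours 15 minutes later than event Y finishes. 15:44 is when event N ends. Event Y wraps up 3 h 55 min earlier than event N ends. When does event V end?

12:04

Event Y ends at 15:44 − 235 min = 11:49.
Event R starts at 11:49 + 135 min = 14:04.
Event M starts at 14:04 − 401 min = 07:23.
Event V ends at 07:23 + 281 min = 12:04.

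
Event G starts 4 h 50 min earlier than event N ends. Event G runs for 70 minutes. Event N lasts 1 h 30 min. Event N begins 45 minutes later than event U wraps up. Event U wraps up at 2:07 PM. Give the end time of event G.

Event N starts at 2:07 PM + 45 min = 2:52 PM.
Event N ends at 2:52 PM + 90 min = 4:22 PM.
Event G starts at 4:22 PM − 290 min = 11:32 AM.
Event G ends at 11:32 AM + 70 min = 12:42 PM.

12:42 PM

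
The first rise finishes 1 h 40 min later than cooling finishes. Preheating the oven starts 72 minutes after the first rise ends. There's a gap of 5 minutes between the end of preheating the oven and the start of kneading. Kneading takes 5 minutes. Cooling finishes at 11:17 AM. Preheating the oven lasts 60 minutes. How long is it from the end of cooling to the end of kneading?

The first rise ends at 11:17 AM + 100 min = 12:57 PM.
Preheating the oven starts at 12:57 PM + 72 min = 2:09 PM.
Preheating the oven ends at 2:09 PM + 60 min = 3:09 PM.
Kneading starts at 3:09 PM + 5 min = 3:14 PM.
Kneading ends at 3:14 PM + 5 min = 3:19 PM.
From 11:17 AM to 3:19 PM is 4 hours 2 minutes.

4 hours 2 minutes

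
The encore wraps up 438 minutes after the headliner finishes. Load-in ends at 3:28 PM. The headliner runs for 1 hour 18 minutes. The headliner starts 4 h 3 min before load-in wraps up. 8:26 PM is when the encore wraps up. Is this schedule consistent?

No

The headliner starts at 3:28 PM − 243 min = 11:25 AM.
The headliner ends at 11:25 AM + 78 min = 12:43 PM.
The encore ends at 12:43 PM + 438 min = 8:01 PM.
But the encore is also said to end at 8:26 PM — a 25-minute conflict.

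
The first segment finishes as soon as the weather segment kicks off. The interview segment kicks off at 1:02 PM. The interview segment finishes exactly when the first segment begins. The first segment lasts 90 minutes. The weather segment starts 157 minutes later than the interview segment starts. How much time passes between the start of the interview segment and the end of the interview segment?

The weather segment starts at 1:02 PM + 157 min = 3:39 PM.
So the first segment ends at 3:39 PM.
The first segment starts at 3:39 PM − 90 min = 2:09 PM.
So the interview segment ends at 2:09 PM.
From 1:02 PM to 2:09 PM is 1 h 7 min.

1 h 7 min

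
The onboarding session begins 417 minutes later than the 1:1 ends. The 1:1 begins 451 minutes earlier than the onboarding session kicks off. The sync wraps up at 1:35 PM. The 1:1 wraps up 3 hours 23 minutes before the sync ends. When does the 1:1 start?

The 1:1 ends at 1:35 PM − 203 min = 10:12 AM.
The onboarding session starts at 10:12 AM + 417 min = 5:09 PM.
The 1:1 starts at 5:09 PM − 451 min = 9:38 AM.

9:38 AM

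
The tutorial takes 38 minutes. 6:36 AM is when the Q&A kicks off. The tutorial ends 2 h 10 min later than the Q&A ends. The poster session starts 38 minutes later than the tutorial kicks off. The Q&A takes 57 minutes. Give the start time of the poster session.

9:43 AM

The Q&A ends at 6:36 AM + 57 min = 7:33 AM.
The tutorial ends at 7:33 AM + 130 min = 9:43 AM.
The tutorial starts at 9:43 AM − 38 min = 9:05 AM.
The poster session starts at 9:05 AM + 38 min = 9:43 AM.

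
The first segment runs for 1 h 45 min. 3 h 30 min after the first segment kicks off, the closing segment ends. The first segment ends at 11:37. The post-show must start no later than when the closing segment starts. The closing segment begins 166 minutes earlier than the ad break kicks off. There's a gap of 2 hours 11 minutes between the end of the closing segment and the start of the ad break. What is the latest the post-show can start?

The first segment starts at 11:37 − 105 min = 09:52.
The closing segment ends at 09:52 + 210 min = 13:22.
The ad break starts at 13:22 + 131 min = 15:33.
The closing segment starts at 15:33 − 166 min = 12:47.
The post-show is bounded by the closing segment, so the latest it can start is 12:47.

12:47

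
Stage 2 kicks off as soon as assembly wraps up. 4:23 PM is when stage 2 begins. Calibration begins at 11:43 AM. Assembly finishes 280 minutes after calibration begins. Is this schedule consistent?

Yes

Assembly ends at 11:43 AM + 280 min = 4:23 PM.
So stage 2 starts at 4:23 PM.
That matches the stated 4:23 PM, so the schedule is consistent.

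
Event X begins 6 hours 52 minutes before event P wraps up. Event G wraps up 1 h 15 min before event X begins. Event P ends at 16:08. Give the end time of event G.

08:01

Event X starts at 16:08 − 412 min = 09:16.
Event G ends at 09:16 − 75 min = 08:01.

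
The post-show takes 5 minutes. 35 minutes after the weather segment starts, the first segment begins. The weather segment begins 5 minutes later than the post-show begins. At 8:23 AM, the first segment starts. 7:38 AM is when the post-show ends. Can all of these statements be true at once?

The post-show starts at 7:38 AM − 5 min = 7:33 AM.
The weather segment starts at 7:33 AM + 5 min = 7:38 AM.
The first segment starts at 7:38 AM + 35 min = 8:13 AM.
But the first segment is also said to start at 8:23 AM — a 10-minute conflict.

No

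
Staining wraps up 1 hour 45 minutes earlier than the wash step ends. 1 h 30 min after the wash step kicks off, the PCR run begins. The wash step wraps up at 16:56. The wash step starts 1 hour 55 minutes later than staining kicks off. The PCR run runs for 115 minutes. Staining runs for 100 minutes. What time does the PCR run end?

18:51

Staining ends at 16:56 − 105 min = 15:11.
Staining starts at 15:11 − 100 min = 13:31.
The wash step starts at 13:31 + 115 min = 15:26.
The PCR run starts at 15:26 + 90 min = 16:56.
The PCR run ends at 16:56 + 115 min = 18:51.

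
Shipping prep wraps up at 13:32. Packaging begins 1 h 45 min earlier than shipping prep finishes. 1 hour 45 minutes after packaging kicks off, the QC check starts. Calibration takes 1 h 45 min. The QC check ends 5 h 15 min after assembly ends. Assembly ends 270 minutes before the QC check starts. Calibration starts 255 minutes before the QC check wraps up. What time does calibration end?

11:47

Packaging starts at 13:32 − 105 min = 11:47.
The QC check starts at 11:47 + 105 min = 13:32.
Assembly ends at 13:32 − 270 min = 09:02.
The QC check ends at 09:02 + 315 min = 14:17.
Calibration starts at 14:17 − 255 min = 10:02.
Calibration ends at 10:02 + 105 min = 11:47.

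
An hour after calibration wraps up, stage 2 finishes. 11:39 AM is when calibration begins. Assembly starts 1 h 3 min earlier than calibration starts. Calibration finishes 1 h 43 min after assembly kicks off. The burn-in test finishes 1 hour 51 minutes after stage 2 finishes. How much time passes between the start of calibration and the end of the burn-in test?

211 minutes

Assembly starts at 11:39 AM − 63 min = 10:36 AM.
Calibration ends at 10:36 AM + 103 min = 12:19 PM.
Stage 2 ends at 12:19 PM + 60 min = 1:19 PM.
The burn-in test ends at 1:19 PM + 111 min = 3:10 PM.
From 11:39 AM to 3:10 PM is 211 minutes.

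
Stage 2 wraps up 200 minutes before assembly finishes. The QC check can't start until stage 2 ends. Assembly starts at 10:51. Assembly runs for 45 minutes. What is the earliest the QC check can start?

Assembly ends at 10:51 + 45 min = 11:36.
Stage 2 ends at 11:36 − 200 min = 08:16.
The QC check is bounded by stage 2, so the earliest it can start is 08:16.

08:16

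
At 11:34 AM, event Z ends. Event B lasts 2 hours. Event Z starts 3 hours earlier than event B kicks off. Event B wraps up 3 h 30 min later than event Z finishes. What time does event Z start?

Event B ends at 11:34 AM + 210 min = 3:04 PM.
Event B starts at 3:04 PM − 120 min = 1:04 PM.
Event Z starts at 1:04 PM − 180 min = 10:04 AM.

10:04 AM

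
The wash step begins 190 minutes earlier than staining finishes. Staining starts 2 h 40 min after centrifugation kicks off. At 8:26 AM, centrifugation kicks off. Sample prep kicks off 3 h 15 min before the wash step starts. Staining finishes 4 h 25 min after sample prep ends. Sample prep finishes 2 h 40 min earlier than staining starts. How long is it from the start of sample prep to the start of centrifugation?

Staining starts at 8:26 AM + 160 min = 11:06 AM.
Sample prep ends at 11:06 AM − 160 min = 8:26 AM.
Staining ends at 8:26 AM + 265 min = 12:51 PM.
The wash step starts at 12:51 PM − 190 min = 9:41 AM.
Sample prep starts at 9:41 AM − 195 min = 6:26 AM.
From 6:26 AM to 8:26 AM is two hours.

two hours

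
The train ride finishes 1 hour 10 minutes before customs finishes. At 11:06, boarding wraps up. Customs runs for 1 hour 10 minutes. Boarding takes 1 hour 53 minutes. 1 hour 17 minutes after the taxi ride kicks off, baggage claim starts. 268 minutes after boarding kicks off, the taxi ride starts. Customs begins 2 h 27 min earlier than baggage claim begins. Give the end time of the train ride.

12:31

Boarding starts at 11:06 − 113 min = 09:13.
The taxi ride starts at 09:13 + 268 min = 13:41.
Baggage claim starts at 13:41 + 77 min = 14:58.
Customs starts at 14:58 − 147 min = 12:31.
Customs ends at 12:31 + 70 min = 13:41.
The train ride ends at 13:41 − 70 min = 12:31.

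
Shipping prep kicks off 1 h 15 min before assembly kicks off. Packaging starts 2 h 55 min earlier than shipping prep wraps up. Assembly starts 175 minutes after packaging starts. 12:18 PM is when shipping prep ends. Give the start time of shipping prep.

11:03 AM

Packaging starts at 12:18 PM − 175 min = 9:23 AM.
Assembly starts at 9:23 AM + 175 min = 12:18 PM.
Shipping prep starts at 12:18 PM − 75 min = 11:03 AM.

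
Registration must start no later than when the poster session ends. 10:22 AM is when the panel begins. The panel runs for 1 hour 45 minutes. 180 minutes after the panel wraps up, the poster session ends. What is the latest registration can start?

The panel ends at 10:22 AM + 105 min = 12:07 PM.
The poster session ends at 12:07 PM + 180 min = 3:07 PM.
Registration is bounded by the poster session, so the latest it can start is 3:07 PM.

3:07 PM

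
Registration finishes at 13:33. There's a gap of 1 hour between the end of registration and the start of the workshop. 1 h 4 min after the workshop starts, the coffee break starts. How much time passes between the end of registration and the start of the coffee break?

The workshop starts at 13:33 + 60 min = 14:33.
The coffee break starts at 14:33 + 64 min = 15:37.
From 13:33 to 15:37 is 2 h 4 min.

2 h 4 min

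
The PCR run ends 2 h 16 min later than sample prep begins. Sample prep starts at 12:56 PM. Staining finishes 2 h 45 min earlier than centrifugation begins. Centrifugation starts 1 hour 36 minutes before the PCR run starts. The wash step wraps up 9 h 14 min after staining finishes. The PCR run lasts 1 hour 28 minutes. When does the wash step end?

The PCR run ends at 12:56 PM + 136 min = 3:12 PM.
The PCR run starts at 3:12 PM − 88 min = 1:44 PM.
Centrifugation starts at 1:44 PM − 96 min = 12:08 PM.
Staining ends at 12:08 PM − 165 min = 9:23 AM.
The wash step ends at 9:23 AM + 554 min = 6:37 PM.

6:37 PM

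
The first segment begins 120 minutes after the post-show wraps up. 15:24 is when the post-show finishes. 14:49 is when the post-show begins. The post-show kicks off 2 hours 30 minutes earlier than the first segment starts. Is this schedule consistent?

The first segment starts at 15:24 + 120 min = 17:24.
The post-show starts at 17:24 − 150 min = 14:54.
But the post-show is also said to start at 14:49 — a 5-minute conflict.

No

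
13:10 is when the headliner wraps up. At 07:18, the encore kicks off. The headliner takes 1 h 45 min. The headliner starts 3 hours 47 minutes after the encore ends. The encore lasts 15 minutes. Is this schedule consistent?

No

The encore ends at 07:18 + 15 min = 07:33.
The headliner starts at 07:33 + 227 min = 11:20.
The headliner ends at 11:20 + 105 min = 13:05.
But the headliner is also said to end at 13:10 — a 5-minute conflict.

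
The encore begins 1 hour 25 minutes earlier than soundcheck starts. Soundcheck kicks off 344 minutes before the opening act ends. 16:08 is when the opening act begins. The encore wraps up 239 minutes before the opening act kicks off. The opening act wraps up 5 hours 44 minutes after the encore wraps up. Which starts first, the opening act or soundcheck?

soundcheck

The encore ends at 16:08 − 239 min = 12:09.
The opening act ends at 12:09 + 344 min = 17:53.
Soundcheck starts at 17:53 − 344 min = 12:09.
The opening act starts at 16:08 and soundcheck starts at 12:09, so soundcheck is first.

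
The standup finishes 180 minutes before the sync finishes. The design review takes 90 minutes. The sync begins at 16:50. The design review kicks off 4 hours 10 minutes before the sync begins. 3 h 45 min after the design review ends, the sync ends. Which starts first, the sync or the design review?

The design review starts at 16:50 − 250 min = 12:40.
The sync starts at 16:50 and the design review starts at 12:40, so the design review is first.

the design review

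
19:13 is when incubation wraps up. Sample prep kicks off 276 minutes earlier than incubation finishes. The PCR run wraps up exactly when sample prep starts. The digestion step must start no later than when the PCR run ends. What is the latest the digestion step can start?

Sample prep starts at 19:13 − 276 min = 14:37.
So the PCR run ends at 14:37.
The digestion step is bounded by the PCR run, so the latest it can start is 14:37.

14:37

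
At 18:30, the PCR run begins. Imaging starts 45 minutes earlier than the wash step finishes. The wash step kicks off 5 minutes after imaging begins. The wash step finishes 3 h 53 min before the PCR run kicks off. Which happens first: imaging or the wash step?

The wash step ends at 18:30 − 233 min = 14:37.
Imaging starts at 14:37 − 45 min = 13:52.
The wash step starts at 13:52 + 5 min = 13:57.
Imaging starts at 13:52 and the wash step starts at 13:57, so imaging is first.

imaging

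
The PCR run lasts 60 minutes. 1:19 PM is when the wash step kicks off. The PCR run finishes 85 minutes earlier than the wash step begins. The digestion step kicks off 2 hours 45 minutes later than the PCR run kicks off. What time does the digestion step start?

1:39 PM

The PCR run ends at 1:19 PM − 85 min = 11:54 AM.
The PCR run starts at 11:54 AM − 60 min = 10:54 AM.
The digestion step starts at 10:54 AM + 165 min = 1:39 PM.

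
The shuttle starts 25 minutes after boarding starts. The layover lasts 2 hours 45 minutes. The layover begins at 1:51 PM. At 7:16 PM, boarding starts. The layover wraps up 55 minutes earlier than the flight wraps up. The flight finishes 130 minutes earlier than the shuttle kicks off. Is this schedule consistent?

The shuttle starts at 7:16 PM + 25 min = 7:41 PM.
The flight ends at 7:41 PM − 130 min = 5:31 PM.
The layover ends at 5:31 PM − 55 min = 4:36 PM.
The layover starts at 4:36 PM − 165 min = 1:51 PM.
That matches the stated 1:51 PM, so the schedule is consistent.

Yes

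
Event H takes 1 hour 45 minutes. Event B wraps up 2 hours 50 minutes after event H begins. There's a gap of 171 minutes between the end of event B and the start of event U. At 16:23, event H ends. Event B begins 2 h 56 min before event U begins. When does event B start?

Event H starts at 16:23 − 105 min = 14:38.
Event B ends at 14:38 + 170 min = 17:28.
Event U starts at 17:28 + 171 min = 20:19.
Event B starts at 20:19 − 176 min = 17:23.

17:23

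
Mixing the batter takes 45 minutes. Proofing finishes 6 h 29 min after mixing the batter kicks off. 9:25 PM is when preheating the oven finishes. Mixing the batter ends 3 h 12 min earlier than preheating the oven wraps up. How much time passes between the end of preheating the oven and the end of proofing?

2 h 32 min

Mixing the batter ends at 9:25 PM − 192 min = 6:13 PM.
Mixing the batter starts at 6:13 PM − 45 min = 5:28 PM.
Proofing ends at 5:28 PM + 389 min = 11:57 PM.
From 9:25 PM to 11:57 PM is 2 h 32 min.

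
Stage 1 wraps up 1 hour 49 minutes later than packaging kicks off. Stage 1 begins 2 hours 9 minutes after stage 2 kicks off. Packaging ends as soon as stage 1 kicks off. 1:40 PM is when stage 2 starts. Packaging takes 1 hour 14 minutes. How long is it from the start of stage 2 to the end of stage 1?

164 minutes

Stage 1 starts at 1:40 PM + 129 min = 3:49 PM.
So packaging ends at 3:49 PM.
Packaging starts at 3:49 PM − 74 min = 2:35 PM.
Stage 1 ends at 2:35 PM + 109 min = 4:24 PM.
From 1:40 PM to 4:24 PM is 164 minutes.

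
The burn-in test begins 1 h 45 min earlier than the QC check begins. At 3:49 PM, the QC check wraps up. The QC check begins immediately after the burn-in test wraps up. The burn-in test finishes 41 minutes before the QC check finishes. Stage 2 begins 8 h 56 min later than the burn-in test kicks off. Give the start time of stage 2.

The burn-in test ends at 3:49 PM − 41 min = 3:08 PM.
So the QC check starts at 3:08 PM.
The burn-in test starts at 3:08 PM − 105 min = 1:23 PM.
Stage 2 starts at 1:23 PM + 536 min = 10:19 PM.

10:19 PM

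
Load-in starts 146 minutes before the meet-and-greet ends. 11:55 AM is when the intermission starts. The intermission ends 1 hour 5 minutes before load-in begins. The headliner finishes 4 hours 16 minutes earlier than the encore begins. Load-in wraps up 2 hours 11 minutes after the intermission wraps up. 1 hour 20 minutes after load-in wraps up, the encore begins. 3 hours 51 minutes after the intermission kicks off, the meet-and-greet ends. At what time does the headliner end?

The meet-and-greet ends at 11:55 AM + 231 min = 3:46 PM.
Load-in starts at 3:46 PM − 146 min = 1:20 PM.
The intermission ends at 1:20 PM − 65 min = 12:15 PM.
Load-in ends at 12:15 PM + 131 min = 2:26 PM.
The encore starts at 2:26 PM + 80 min = 3:46 PM.
The headliner ends at 3:46 PM − 256 min = 11:30 AM.

11:30 AM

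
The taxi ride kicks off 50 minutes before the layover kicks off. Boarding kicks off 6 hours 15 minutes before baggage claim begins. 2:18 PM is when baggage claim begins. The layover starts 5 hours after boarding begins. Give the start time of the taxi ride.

12:13 PM

Boarding starts at 2:18 PM − 375 min = 8:03 AM.
The layover starts at 8:03 AM + 300 min = 1:03 PM.
The taxi ride starts at 1:03 PM − 50 min = 12:13 PM.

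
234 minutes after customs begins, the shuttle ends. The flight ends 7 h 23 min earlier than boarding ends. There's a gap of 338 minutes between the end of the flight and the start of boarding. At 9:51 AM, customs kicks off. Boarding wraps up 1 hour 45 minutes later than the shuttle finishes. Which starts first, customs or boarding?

customs

The shuttle ends at 9:51 AM + 234 min = 1:45 PM.
Boarding ends at 1:45 PM + 105 min = 3:30 PM.
The flight ends at 3:30 PM − 443 min = 8:07 AM.
Boarding starts at 8:07 AM + 338 min = 1:45 PM.
Customs starts at 9:51 AM and boarding starts at 1:45 PM, so customs is first.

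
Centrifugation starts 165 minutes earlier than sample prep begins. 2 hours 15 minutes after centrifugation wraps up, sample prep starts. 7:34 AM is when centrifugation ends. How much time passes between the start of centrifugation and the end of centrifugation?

half an hour

Sample prep starts at 7:34 AM + 135 min = 9:49 AM.
Centrifugation starts at 9:49 AM − 165 min = 7:04 AM.
From 7:04 AM to 7:34 AM is half an hour.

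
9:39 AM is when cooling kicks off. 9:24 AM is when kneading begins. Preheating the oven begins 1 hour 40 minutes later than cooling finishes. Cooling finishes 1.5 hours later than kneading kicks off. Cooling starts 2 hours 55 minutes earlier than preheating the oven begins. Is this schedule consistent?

Cooling ends at 9:24 AM + 90 min = 10:54 AM.
Preheating the oven starts at 10:54 AM + 100 min = 12:34 PM.
Cooling starts at 12:34 PM − 175 min = 9:39 AM.
That matches the stated 9:39 AM, so the schedule is consistent.

Yes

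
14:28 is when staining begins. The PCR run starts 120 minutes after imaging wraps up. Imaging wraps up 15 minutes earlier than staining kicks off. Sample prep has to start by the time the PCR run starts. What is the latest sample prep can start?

16:13

Imaging ends at 14:28 − 15 min = 14:13.
The PCR run starts at 14:13 + 120 min = 16:13.
Sample prep is bounded by the PCR run, so the latest it can start is 16:13.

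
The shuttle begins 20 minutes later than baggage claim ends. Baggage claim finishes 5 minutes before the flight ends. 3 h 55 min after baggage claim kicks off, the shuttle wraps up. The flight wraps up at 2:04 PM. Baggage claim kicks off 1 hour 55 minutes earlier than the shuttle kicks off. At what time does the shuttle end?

4:19 PM

Baggage claim ends at 2:04 PM − 5 min = 1:59 PM.
The shuttle starts at 1:59 PM + 20 min = 2:19 PM.
Baggage claim starts at 2:19 PM − 115 min = 12:24 PM.
The shuttle ends at 12:24 PM + 235 min = 4:19 PM.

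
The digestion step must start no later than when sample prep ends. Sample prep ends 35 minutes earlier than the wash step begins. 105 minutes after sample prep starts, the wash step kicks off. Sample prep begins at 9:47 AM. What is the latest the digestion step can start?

The wash step starts at 9:47 AM + 105 min = 11:32 AM.
Sample prep ends at 11:32 AM − 35 min = 10:57 AM.
The digestion step is bounded by sample prep, so the latest it can start is 10:57 AM.

10:57 AM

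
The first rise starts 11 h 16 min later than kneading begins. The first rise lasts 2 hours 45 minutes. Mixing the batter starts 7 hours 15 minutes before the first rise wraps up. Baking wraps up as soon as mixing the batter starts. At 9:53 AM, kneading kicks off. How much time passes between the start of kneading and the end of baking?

The first rise starts at 9:53 AM + 676 min = 9:09 PM.
The first rise ends at 9:09 PM + 165 min = 11:54 PM.
Mixing the batter starts at 11:54 PM − 435 min = 4:39 PM.
So baking ends at 4:39 PM.
From 9:53 AM to 4:39 PM is 406 minutes.

406 minutes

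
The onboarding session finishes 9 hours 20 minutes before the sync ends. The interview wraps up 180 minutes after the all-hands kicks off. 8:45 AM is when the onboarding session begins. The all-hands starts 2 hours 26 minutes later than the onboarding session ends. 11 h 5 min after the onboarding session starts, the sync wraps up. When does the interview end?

The sync ends at 8:45 AM + 665 min = 7:50 PM.
The onboarding session ends at 7:50 PM − 560 min = 10:30 AM.
The all-hands starts at 10:30 AM + 146 min = 12:56 PM.
The interview ends at 12:56 PM + 180 min = 3:56 PM.

3:56 PM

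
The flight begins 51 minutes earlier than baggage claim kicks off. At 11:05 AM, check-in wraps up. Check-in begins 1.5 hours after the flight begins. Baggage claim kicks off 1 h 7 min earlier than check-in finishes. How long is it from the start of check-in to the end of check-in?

28 minutes

Baggage claim starts at 11:05 AM − 67 min = 9:58 AM.
The flight starts at 9:58 AM − 51 min = 9:07 AM.
Check-in starts at 9:07 AM + 90 min = 10:37 AM.
From 10:37 AM to 11:05 AM is 28 minutes.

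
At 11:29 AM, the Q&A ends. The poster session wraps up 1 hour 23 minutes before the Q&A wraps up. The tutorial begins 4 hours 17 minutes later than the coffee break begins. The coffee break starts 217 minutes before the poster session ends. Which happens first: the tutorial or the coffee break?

The poster session ends at 11:29 AM − 83 min = 10:06 AM.
The coffee break starts at 10:06 AM − 217 min = 6:29 AM.
The tutorial starts at 6:29 AM + 257 min = 10:46 AM.
The tutorial starts at 10:46 AM and the coffee break starts at 6:29 AM, so the coffee break is first.

the coffee break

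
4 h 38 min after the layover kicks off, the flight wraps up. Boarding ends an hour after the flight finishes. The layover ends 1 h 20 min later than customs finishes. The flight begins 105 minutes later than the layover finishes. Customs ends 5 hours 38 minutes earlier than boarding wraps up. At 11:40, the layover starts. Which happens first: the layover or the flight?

the layover

The flight ends at 11:40 + 278 min = 16:18.
Boarding ends at 16:18 + 60 min = 17:18.
Customs ends at 17:18 − 338 min = 11:40.
The layover ends at 11:40 + 80 min = 13:00.
The flight starts at 13:00 + 105 min = 14:45.
The layover starts at 11:40 and the flight starts at 14:45, so the layover is first.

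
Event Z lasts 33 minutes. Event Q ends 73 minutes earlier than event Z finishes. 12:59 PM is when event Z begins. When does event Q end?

12:19 PM

Event Z ends at 12:59 PM + 33 min = 1:32 PM.
Event Q ends at 1:32 PM − 73 min = 12:19 PM.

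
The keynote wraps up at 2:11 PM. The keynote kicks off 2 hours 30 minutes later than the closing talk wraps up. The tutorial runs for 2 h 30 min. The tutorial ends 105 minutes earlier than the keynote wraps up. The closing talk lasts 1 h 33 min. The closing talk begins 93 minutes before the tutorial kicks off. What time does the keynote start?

12:26 PM

The tutorial ends at 2:11 PM − 105 min = 12:26 PM.
The tutorial starts at 12:26 PM − 150 min = 9:56 AM.
The closing talk starts at 9:56 AM − 93 min = 8:23 AM.
The closing talk ends at 8:23 AM + 93 min = 9:56 AM.
The keynote starts at 9:56 AM + 150 min = 12:26 PM.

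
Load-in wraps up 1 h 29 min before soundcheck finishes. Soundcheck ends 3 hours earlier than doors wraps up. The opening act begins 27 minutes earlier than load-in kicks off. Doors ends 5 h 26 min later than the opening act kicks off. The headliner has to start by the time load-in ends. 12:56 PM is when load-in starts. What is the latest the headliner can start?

1:26 PM

The opening act starts at 12:56 PM − 27 min = 12:29 PM.
Doors ends at 12:29 PM + 326 min = 5:55 PM.
Soundcheck ends at 5:55 PM − 180 min = 2:55 PM.
Load-in ends at 2:55 PM − 89 min = 1:26 PM.
The headliner is bounded by load-in, so the latest it can start is 1:26 PM.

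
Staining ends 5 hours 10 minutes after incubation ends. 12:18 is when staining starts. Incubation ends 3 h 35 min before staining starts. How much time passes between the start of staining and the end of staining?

1 h 35 min

Incubation ends at 12:18 − 215 min = 08:43.
Staining ends at 08:43 + 310 min = 13:53.
From 12:18 to 13:53 is 1 h 35 min.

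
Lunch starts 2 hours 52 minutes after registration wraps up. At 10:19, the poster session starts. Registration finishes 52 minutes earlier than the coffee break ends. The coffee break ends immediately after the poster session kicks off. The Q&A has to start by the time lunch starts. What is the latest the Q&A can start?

12:19

The coffee break ends at 10:19.
Registration ends at 10:19 − 52 min = 09:27.
Lunch starts at 09:27 + 172 min = 12:19.
The Q&A is bounded by lunch, so the latest it can start is 12:19.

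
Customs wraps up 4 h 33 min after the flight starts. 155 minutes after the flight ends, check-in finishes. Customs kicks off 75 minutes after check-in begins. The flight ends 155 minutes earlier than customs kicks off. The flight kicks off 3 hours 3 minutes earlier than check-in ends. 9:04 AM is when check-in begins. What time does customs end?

11:49 AM

Customs starts at 9:04 AM + 75 min = 10:19 AM.
The flight ends at 10:19 AM − 155 min = 7:44 AM.
Check-in ends at 7:44 AM + 155 min = 10:19 AM.
The flight starts at 10:19 AM − 183 min = 7:16 AM.
Customs ends at 7:16 AM + 273 min = 11:49 AM.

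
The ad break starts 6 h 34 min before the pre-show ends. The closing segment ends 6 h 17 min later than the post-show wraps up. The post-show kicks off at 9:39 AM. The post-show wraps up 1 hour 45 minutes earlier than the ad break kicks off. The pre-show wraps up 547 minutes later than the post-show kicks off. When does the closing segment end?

The pre-show ends at 9:39 AM + 547 min = 6:46 PM.
The ad break starts at 6:46 PM − 394 min = 12:12 PM.
The post-show ends at 12:12 PM − 105 min = 10:27 AM.
The closing segment ends at 10:27 AM + 377 min = 4:44 PM.

4:44 PM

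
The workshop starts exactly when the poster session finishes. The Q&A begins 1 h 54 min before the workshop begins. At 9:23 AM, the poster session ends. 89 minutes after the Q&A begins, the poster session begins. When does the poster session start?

8:58 AM

The workshop starts at 9:23 AM.
The Q&A starts at 9:23 AM − 114 min = 7:29 AM.
The poster session starts at 7:29 AM + 89 min = 8:58 AM.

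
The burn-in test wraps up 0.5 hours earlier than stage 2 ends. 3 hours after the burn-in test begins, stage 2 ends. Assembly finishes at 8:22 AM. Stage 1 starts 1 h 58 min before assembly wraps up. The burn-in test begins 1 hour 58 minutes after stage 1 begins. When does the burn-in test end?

Stage 1 starts at 8:22 AM − 118 min = 6:24 AM.
The burn-in test starts at 6:24 AM + 118 min = 8:22 AM.
Stage 2 ends at 8:22 AM + 180 min = 11:22 AM.
The burn-in test ends at 11:22 AM − 30 min = 10:52 AM.

10:52 AM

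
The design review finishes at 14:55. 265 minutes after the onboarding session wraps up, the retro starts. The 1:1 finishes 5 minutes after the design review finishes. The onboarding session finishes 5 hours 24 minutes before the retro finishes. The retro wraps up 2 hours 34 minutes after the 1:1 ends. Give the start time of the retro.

The 1:1 ends at 14:55 + 5 min = 15:00.
The retro ends at 15:00 + 154 min = 17:34.
The onboarding session ends at 17:34 − 324 min = 12:10.
The retro starts at 12:10 + 265 min = 16:35.

16:35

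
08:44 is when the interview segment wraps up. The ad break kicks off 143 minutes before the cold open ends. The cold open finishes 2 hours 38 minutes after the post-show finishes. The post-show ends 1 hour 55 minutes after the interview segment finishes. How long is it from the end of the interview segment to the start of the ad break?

2 h 10 min

The post-show ends at 08:44 + 115 min = 10:39.
The cold open ends at 10:39 + 158 min = 13:17.
The ad break starts at 13:17 − 143 min = 10:54.
From 08:44 to 10:54 is 2 h 10 min.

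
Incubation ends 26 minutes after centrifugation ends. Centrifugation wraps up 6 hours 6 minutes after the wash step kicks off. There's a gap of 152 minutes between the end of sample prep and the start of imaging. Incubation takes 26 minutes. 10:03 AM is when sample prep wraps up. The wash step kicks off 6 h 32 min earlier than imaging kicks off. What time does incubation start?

12:09 PM

Imaging starts at 10:03 AM + 152 min = 12:35 PM.
The wash step starts at 12:35 PM − 392 min = 6:03 AM.
Centrifugation ends at 6:03 AM + 366 min = 12:09 PM.
Incubation ends at 12:09 PM + 26 min = 12:35 PM.
Incubation starts at 12:35 PM − 26 min = 12:09 PM.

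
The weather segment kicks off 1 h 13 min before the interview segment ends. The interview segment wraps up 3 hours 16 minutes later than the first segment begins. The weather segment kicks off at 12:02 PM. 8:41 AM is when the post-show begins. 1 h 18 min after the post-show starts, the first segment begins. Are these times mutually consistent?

The first segment starts at 8:41 AM + 78 min = 9:59 AM.
The interview segment ends at 9:59 AM + 196 min = 1:15 PM.
The weather segment starts at 1:15 PM − 73 min = 12:02 PM.
That matches the stated 12:02 PM, so the schedule is consistent.

Yes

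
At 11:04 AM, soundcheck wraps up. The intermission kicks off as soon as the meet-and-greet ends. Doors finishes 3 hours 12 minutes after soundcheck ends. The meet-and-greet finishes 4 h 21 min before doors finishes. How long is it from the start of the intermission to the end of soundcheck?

69 minutes

Doors ends at 11:04 AM + 192 min = 2:16 PM.
The meet-and-greet ends at 2:16 PM − 261 min = 9:55 AM.
So the intermission starts at 9:55 AM.
From 9:55 AM to 11:04 AM is 69 minutes.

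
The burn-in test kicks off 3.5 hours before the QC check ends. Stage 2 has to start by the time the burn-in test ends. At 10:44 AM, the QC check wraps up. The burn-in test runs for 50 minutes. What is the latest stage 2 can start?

8:04 AM

The burn-in test starts at 10:44 AM − 210 min = 7:14 AM.
The burn-in test ends at 7:14 AM + 50 min = 8:04 AM.
Stage 2 is bounded by the burn-in test, so the latest it can start is 8:04 AM.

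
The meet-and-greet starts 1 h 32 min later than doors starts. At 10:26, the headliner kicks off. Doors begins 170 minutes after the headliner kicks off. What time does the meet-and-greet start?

Doors starts at 10:26 + 170 min = 13:16.
The meet-and-greet starts at 13:16 + 92 min = 14:48.

14:48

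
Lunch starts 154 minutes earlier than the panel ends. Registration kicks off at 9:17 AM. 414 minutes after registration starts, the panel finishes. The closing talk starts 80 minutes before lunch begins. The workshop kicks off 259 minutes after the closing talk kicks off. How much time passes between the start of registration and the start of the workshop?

7 h 19 min

The panel ends at 9:17 AM + 414 min = 4:11 PM.
Lunch starts at 4:11 PM − 154 min = 1:37 PM.
The closing talk starts at 1:37 PM − 80 min = 12:17 PM.
The workshop starts at 12:17 PM + 259 min = 4:36 PM.
From 9:17 AM to 4:36 PM is 7 h 19 min.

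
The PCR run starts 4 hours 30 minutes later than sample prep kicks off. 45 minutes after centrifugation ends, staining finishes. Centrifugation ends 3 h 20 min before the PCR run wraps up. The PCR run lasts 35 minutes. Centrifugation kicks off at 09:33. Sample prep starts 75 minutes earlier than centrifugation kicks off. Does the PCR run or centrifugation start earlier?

Sample prep starts at 09:33 − 75 min = 08:18.
The PCR run starts at 08:18 + 270 min = 12:48.
The PCR run starts at 12:48 and centrifugation starts at 09:33, so centrifugation is first.

centrifugation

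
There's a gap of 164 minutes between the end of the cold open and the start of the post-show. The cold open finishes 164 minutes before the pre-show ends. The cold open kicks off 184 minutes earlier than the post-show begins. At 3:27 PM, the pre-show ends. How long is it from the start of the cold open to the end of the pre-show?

3 h 4 min

The cold open ends at 3:27 PM − 164 min = 12:43 PM.
The post-show starts at 12:43 PM + 164 min = 3:27 PM.
The cold open starts at 3:27 PM − 184 min = 12:23 PM.
From 12:23 PM to 3:27 PM is 3 h 4 min.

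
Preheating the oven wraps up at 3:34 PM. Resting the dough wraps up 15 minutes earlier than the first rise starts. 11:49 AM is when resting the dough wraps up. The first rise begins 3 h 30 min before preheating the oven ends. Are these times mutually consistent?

Yes

The first rise starts at 3:34 PM − 210 min = 12:04 PM.
Resting the dough ends at 12:04 PM − 15 min = 11:49 AM.
That matches the stated 11:49 AM, so the schedule is consistent.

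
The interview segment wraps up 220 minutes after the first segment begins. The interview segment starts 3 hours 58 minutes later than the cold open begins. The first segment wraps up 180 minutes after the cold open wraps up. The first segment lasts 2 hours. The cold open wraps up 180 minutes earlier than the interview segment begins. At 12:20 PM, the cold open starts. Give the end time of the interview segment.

5:58 PM

The interview segment starts at 12:20 PM + 238 min = 4:18 PM.
The cold open ends at 4:18 PM − 180 min = 1:18 PM.
The first segment ends at 1:18 PM + 180 min = 4:18 PM.
The first segment starts at 4:18 PM − 120 min = 2:18 PM.
The interview segment ends at 2:18 PM + 220 min = 5:58 PM.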